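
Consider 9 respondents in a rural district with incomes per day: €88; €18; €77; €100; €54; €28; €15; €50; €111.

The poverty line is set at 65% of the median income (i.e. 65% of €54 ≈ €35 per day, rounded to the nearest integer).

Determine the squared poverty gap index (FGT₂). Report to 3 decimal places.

0.067

Poor units: €15, €18, €28 (q = 3 of N = 9).
Normalized shortfalls: (35−15)/35 = 0.5714; (35−18)/35 = 0.4857; (35−28)/35 = 0.2000.
Squared: 0.3265; 0.2359; 0.0400.
Sum = 0.602449; P₂ = 0.602449 / 9 = 0.067.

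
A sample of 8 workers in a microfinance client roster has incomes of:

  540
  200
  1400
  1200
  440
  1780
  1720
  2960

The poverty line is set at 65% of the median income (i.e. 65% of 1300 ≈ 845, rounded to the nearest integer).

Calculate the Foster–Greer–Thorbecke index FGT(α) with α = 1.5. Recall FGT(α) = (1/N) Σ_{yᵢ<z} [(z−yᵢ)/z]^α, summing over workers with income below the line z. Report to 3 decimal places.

0.152

Below the line: 200, 440, 540 (q = 3 of N = 8).
Gap ratios (z−y)/z: (845−200)/845 = 0.7633; (845−440)/845 = 0.4793; (845−540)/845 = 0.3609.
Raised to α = 1.5: 0.66689; 0.33182; 0.21685.
Sum = 1.215559; FGT(1.5) = 1.215559 / 8 = 0.152.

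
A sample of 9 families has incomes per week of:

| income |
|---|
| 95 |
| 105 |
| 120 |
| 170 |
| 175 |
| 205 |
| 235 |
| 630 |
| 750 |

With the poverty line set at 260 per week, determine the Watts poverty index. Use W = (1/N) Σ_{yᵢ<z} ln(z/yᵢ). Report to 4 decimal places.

Below z: 95, 105, 120, 170, 175, 205, 235 (q = 7 of N = 9).
Log shortfalls: ln(260/95) = 1.0068; ln(260/105) = 0.9067; ln(260/120) = 0.7732; ln(260/170) = 0.4249; ln(260/175) = 0.3959; ln(260/205) = 0.2377; ln(260/235) = 0.1011.
W = 3.846263 / 9 = 0.4274.

0.4274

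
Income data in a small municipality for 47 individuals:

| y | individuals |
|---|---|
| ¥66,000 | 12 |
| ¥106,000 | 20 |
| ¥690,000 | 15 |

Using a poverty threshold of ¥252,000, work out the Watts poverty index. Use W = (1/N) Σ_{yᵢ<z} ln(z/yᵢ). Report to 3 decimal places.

Incomes under z: 12×¥66,000, 20×¥106,000 (q = 32 of N = 47).
Log gaps: ln(252000/66000) = 1.3398 (×12); ln(252000/106000) = 0.8660 (×20).
W = 33.397092 / 47 = 0.711.

0.711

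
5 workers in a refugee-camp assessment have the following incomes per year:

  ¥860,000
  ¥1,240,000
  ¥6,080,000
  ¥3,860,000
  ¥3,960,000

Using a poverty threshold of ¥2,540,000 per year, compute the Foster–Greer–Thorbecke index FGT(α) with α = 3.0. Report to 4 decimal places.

0.0847

Poor units: ¥860,000, ¥1,240,000 (q = 2 of N = 5).
Normalized shortfalls: (2540000−860000)/2540000 = 0.6614; (2540000−1240000)/2540000 = 0.5118.
Raised to α = 3.0: 0.28935; 0.13407.
Sum = 0.423421; FGT(3.0) = 0.423421 / 5 = 0.0847.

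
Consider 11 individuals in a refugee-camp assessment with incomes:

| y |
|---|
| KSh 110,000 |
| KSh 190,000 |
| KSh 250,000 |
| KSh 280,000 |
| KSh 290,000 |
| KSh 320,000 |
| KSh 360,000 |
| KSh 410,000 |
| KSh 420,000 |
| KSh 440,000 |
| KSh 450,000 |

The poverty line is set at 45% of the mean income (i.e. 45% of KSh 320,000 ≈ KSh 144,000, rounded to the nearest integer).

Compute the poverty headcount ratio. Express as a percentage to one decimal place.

1 of the 11 individuals have income below KSh 144,000.
H = 1/11 = 9.1%.

9.1%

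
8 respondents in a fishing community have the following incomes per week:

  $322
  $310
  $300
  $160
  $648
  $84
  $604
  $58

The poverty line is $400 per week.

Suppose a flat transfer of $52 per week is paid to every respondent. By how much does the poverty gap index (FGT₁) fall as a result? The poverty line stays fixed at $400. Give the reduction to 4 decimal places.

Before: below the line — $58, $84, $160, $300, $310, $322; poverty gap index (FGT₁) = 0.364375.
After the $52 transfer: below the line — $110, $136, $212, $352, $362, $374; poverty gap index (FGT₁) = 0.266875.
Reduction = 0.364375 − 0.266875 = 0.0975.

0.0975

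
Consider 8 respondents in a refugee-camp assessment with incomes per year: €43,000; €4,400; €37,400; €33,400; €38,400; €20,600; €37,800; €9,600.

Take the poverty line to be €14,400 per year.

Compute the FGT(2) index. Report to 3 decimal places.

Below the line: €4,400, €9,600 (q = 2 of N = 8).
Normalized shortfalls: (14400−4400)/14400 = 0.6944; (14400−9600)/14400 = 0.3333.
Squared: 0.4823; 0.1111.
Sum = 0.593364; P₂ = 0.593364 / 8 = 0.074.

0.074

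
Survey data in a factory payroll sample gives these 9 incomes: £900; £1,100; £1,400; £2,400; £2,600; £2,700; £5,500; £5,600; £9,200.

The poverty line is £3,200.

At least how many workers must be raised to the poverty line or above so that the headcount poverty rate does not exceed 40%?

6 of the 9 workers are poor, so H = 6/9 = 0.667.
A headcount ratio of at most 40% allows at most ⌊0.40 × 9⌋ = 3 poor workers.
So at least 6 − 3 = 3 must be lifted.

3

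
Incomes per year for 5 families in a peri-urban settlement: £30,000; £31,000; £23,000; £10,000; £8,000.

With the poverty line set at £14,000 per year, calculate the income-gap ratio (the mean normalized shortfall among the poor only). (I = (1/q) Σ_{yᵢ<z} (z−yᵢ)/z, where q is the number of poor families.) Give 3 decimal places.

Incomes under z: £8,000, £10,000 (q = 2 of N = 5).
Shortfall ratios (z−y)/z: 0.4286, 0.2857; sum = 0.714286.
I averages over the q = 2 poor units only: 0.714286 / 2 = 0.357.

0.357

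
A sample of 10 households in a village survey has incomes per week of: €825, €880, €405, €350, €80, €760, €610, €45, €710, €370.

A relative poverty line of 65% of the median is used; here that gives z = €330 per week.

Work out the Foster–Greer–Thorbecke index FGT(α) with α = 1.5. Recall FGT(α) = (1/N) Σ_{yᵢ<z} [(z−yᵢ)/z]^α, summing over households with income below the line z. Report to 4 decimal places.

0.1462

Poor units: €45, €80 (q = 2 of N = 10).
Gap ratios (z−y)/z: (330−45)/330 = 0.8636; (330−80)/330 = 0.7576.
Raised to α = 1.5: 0.80259; 0.65939.
Sum = 1.461980; FGT(1.5) = 1.461980 / 10 = 0.1462.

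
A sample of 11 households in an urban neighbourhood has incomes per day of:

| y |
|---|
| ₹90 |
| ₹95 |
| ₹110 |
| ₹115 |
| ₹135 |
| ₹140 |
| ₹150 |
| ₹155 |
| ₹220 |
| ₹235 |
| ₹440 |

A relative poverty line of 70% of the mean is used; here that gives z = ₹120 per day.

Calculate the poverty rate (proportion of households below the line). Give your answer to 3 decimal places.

4 of the 11 households have income below ₹120.
H = 4/11 = 0.364.

0.364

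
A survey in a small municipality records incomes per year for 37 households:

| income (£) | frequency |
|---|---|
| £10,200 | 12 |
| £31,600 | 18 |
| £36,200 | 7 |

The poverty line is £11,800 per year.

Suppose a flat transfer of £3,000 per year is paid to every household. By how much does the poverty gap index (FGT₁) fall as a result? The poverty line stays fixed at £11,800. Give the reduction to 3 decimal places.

0.044

Before: below the line — 12×£10,200; poverty gap index (FGT₁) = 0.04398.
After the £3,000 transfer: below the line — none; poverty gap index (FGT₁) = 0.00000.
Reduction = 0.04398 − 0.00000 = 0.044.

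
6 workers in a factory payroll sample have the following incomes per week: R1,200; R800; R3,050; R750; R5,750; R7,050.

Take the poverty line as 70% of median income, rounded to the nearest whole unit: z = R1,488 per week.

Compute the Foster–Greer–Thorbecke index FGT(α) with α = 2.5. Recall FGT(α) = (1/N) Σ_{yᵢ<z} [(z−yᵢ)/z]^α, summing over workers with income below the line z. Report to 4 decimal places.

Poor units: R750, R800, R1,200 (q = 3 of N = 6).
Relative gaps: (1488−750)/1488 = 0.4960; (1488−800)/1488 = 0.4624; (1488−1200)/1488 = 0.1935.
Raised to α = 2.5: 0.17323; 0.14537; 0.01648.
Sum = 0.335081; FGT(2.5) = 0.335081 / 6 = 0.0558.

0.0558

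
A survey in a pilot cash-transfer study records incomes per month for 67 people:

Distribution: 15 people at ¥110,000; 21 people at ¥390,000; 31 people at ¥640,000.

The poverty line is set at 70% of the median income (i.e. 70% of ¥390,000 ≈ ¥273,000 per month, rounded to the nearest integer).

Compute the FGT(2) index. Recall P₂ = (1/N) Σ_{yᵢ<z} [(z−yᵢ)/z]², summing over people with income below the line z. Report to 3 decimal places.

0.080

Incomes under z: 15×¥110,000 (q = 15 of N = 67).
Normalized shortfalls: (273000−110000)/273000 = 0.5971 (×15).
Squared: 0.3565 (×15).
Sum = 5.347382; P₂ = 5.347382 / 67 = 0.080.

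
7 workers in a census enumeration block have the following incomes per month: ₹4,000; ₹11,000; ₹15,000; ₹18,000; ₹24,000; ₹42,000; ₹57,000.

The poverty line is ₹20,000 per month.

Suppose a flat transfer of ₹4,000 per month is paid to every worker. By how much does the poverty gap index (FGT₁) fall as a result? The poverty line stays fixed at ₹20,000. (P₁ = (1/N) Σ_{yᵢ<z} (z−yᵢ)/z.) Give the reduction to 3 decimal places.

Before: below the line — ₹4,000, ₹11,000, ₹15,000, ₹18,000; poverty gap index (FGT₁) = 0.22857.
After the ₹4,000 transfer: below the line — ₹8,000, ₹15,000, ₹19,000; poverty gap index (FGT₁) = 0.12857.
Reduction = 0.22857 − 0.12857 = 0.100.

0.100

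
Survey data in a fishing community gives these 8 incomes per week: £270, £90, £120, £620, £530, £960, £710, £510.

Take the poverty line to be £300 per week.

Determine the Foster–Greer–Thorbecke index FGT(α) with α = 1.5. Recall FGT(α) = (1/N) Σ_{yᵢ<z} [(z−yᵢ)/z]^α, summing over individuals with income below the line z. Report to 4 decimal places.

0.1353

Below z: £90, £120, £270 (q = 3 of N = 8).
Gap ratios (z−y)/z: (300−90)/300 = 0.7000; (300−120)/300 = 0.6000; (300−270)/300 = 0.1000.
Raised to α = 1.5: 0.58566; 0.46476; 0.03162.
Sum = 1.082043; FGT(1.5) = 1.082043 / 8 = 0.1353.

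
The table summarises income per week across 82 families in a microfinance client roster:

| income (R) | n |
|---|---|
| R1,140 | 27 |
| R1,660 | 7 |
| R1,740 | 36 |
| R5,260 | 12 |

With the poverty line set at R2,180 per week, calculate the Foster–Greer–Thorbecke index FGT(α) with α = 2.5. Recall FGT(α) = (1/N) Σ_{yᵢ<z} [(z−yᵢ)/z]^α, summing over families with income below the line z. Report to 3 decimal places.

Incomes under z: 27×R1,140, 7×R1,660, 36×R1,740 (q = 70 of N = 82).
Shortfall ratios: (2180−1140)/2180 = 0.4771 (×27); (2180−1660)/2180 = 0.2385 (×7); (2180−1740)/2180 = 0.2018 (×36).
Raised to α = 2.5: 0.15720 (×27); 0.02779 (×7); 0.01830 (×36).
Sum = 5.097678; FGT(2.5) = 5.097678 / 82 = 0.062.

0.062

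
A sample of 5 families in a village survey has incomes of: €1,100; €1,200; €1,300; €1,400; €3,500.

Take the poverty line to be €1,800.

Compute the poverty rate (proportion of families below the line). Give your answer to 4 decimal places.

4 of the 5 families have income below €1,800.
H = 4/5 = 0.8000.

0.8000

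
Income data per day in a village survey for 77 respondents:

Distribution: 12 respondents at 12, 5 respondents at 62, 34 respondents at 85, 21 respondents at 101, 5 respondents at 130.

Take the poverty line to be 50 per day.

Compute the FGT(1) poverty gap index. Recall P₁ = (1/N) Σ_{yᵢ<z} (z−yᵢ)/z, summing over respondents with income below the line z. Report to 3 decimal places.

0.118

Poor units: 12×12 (q = 12 of N = 77).
Normalized shortfalls: (50−12)/50 = 0.7600 (×12).
Sum of shortfalls = 9.120000; P₁ averages over all N: 9.120000 / 77 = 0.118.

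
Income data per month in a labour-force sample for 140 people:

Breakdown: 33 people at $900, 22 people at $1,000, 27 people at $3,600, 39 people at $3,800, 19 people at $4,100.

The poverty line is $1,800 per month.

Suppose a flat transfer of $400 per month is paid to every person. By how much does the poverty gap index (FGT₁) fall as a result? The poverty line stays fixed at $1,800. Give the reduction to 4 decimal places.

Before: below the line — 33×$900, 22×$1,000; poverty gap index (FGT₁) = 0.187698.
After the $400 transfer: below the line — 33×$1,300, 22×$1,400; poverty gap index (FGT₁) = 0.100397.
Reduction = 0.187698 − 0.100397 = 0.0873.

0.0873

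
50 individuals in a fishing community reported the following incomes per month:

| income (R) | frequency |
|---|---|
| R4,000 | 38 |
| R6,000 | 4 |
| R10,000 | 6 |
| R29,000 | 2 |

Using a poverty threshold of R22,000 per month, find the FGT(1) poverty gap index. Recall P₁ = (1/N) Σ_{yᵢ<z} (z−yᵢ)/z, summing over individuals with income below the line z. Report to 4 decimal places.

Incomes under z: 38×R4,000, 4×R6,000, 6×R10,000 (q = 48 of N = 50).
Gap ratios (z−y)/z: (22000−4000)/22000 = 0.8182 (×38); (22000−6000)/22000 = 0.7273 (×4); (22000−10000)/22000 = 0.5455 (×6).
Σ = 37.272727. Dividing by the full population N = 50 gives P₁ = 0.7455.

0.7455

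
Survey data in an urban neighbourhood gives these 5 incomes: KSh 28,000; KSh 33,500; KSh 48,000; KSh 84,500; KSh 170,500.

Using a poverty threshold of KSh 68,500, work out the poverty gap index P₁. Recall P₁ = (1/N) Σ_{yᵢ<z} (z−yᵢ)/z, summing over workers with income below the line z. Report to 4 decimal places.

0.2803

Incomes under z: KSh 28,000, KSh 33,500, KSh 48,000 (q = 3 of N = 5).
Normalized shortfalls: (68500−28000)/68500 = 0.5912; (68500−33500)/68500 = 0.5109; (68500−48000)/68500 = 0.2993.
Σ = 1.401460. Dividing by the full population N = 5 gives P₁ = 0.2803.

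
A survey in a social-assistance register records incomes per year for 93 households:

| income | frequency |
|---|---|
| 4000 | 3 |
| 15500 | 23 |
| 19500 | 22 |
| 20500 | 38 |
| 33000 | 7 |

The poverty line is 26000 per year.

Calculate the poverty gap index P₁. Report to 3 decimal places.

Below the line: 3×4000, 23×15500, 22×19500, 38×20500 (q = 86 of N = 93).
Relative gaps: (26000−4000)/26000 = 0.8462 (×3); (26000−15500)/26000 = 0.4038 (×23); (26000−19500)/26000 = 0.2500 (×22); (26000−20500)/26000 = 0.2115 (×38).
Σ = 25.365385. Dividing by the full population N = 93 gives P₁ = 0.273.

0.273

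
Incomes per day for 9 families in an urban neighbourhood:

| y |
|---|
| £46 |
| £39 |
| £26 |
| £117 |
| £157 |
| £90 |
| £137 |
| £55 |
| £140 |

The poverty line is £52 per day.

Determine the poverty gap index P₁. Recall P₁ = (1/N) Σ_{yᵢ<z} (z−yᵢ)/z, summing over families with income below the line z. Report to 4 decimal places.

0.0962

Poor units: £26, £39, £46 (q = 3 of N = 9).
Relative gaps: (52−26)/52 = 0.5000; (52−39)/52 = 0.2500; (52−46)/52 = 0.1154.
Sum of shortfalls = 0.865385; P₁ averages over all N: 0.865385 / 9 = 0.0962.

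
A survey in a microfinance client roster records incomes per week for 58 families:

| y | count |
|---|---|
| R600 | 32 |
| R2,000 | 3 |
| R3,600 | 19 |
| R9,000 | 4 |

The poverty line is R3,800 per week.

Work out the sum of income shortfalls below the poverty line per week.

Poor units: 32×R600, 3×R2,000, 19×R3,600 (q = 54 of N = 58).
Individual gaps: 32×(3800−600) = 102400; 3×(3800−2000) = 5400; 19×(3800−3600) = 3800.
Aggregate gap = R111,600.

R111,600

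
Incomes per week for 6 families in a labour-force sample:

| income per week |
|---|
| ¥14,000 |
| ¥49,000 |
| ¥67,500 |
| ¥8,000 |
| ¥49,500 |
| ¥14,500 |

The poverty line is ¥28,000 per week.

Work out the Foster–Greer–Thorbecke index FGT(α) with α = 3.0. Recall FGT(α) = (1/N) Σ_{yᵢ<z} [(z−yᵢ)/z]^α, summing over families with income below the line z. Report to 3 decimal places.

Poor units: ¥8,000, ¥14,000, ¥14,500 (q = 3 of N = 6).
Normalized shortfalls: (28000−8000)/28000 = 0.7143; (28000−14000)/28000 = 0.5000; (28000−14500)/28000 = 0.4821.
Raised to α = 3.0: 0.36443; 0.12500; 0.11208.
Sum = 0.601511; FGT(3.0) = 0.601511 / 6 = 0.100.

0.100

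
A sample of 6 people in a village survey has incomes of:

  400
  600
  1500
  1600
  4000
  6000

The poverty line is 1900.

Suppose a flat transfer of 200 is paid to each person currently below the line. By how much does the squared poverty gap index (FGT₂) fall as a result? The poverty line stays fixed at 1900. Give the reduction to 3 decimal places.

Before: below the line — 400, 600, 1500, 1600; squared poverty gap index (FGT₂) = 0.19344.
After the 200 transfer: below the line — 600, 800, 1700, 1800; squared poverty gap index (FGT₂) = 0.13620.
Reduction = 0.19344 − 0.13620 = 0.057.

0.057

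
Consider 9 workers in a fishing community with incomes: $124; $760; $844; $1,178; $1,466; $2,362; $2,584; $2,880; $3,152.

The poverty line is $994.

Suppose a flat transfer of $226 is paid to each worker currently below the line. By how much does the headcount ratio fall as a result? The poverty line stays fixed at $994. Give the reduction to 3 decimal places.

0.111

Before: below the line — $124, $760, $844; headcount ratio = 0.33333.
After the $226 transfer: below the line — $350, $986; headcount ratio = 0.22222.
Reduction = 0.33333 − 0.22222 = 0.111.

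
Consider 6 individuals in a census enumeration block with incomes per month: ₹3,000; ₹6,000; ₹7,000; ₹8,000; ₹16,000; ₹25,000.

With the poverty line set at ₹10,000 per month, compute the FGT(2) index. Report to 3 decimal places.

Incomes under z: ₹3,000, ₹6,000, ₹7,000, ₹8,000 (q = 4 of N = 6).
Normalized shortfalls: (10000−3000)/10000 = 0.7000; (10000−6000)/10000 = 0.4000; (10000−7000)/10000 = 0.3000; (10000−8000)/10000 = 0.2000.
Squared: 0.4900; 0.1600; 0.0900; 0.0400.
Sum = 0.780000; P₂ = 0.780000 / 6 = 0.130.

0.130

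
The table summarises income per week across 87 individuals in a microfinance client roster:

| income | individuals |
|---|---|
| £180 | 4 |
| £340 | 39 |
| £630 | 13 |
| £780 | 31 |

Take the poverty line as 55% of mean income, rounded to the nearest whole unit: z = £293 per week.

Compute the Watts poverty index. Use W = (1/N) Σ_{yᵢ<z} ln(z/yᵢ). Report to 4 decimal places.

0.0224

Incomes under z: 4×£180 (q = 4 of N = 87).
Log shortfalls: ln(293/180) = 0.4872 (×4).
W = 1.948863 / 87 = 0.0224.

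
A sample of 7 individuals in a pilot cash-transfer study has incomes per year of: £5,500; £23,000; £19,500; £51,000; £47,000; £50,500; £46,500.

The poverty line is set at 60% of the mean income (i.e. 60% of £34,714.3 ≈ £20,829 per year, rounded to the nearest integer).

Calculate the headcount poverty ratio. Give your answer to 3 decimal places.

2 of the 7 individuals have income below £20,829.
H = 2/7 = 0.286.

0.286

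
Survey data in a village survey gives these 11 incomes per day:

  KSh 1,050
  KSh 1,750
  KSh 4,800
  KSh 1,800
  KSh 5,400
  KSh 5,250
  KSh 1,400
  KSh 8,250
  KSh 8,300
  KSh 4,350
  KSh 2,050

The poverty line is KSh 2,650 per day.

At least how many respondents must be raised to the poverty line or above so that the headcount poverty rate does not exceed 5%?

Currently q = 5 of N = 11 are below the line (H = 0.455).
A headcount ratio of at most 5% allows at most ⌊0.05 × 11⌋ = 0 poor respondents.
So at least 5 − 0 = 5 must be lifted.

5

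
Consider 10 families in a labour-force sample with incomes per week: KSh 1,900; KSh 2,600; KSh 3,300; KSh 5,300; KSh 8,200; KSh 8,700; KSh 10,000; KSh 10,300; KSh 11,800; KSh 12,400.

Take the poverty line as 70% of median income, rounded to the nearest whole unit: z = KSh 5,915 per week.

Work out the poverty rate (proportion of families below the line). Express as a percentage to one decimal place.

4 of the 10 families have income below KSh 5,915.
H = 4/10 = 40.0%.

40.0%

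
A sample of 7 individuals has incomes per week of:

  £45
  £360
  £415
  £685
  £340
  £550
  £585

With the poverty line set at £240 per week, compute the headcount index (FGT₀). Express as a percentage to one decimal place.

14.3%

1 of the 7 individuals have income below £240.
H = 1/7 = 14.3%.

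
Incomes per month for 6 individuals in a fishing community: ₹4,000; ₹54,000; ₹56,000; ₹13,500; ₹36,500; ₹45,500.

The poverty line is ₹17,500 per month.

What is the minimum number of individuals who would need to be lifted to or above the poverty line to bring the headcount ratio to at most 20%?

2 of the 6 individuals are poor, so H = 2/6 = 0.333.
A headcount ratio of at most 20% allows at most ⌊0.20 × 6⌋ = 1 poor individuals.
So at least 2 − 1 = 1 must be lifted.

1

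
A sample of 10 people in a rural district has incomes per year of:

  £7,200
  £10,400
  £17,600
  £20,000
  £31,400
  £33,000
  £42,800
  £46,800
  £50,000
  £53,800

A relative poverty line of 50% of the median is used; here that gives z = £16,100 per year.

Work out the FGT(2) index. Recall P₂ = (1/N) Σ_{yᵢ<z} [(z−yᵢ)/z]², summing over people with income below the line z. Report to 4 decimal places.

Incomes under z: £7,200, £10,400 (q = 2 of N = 10).
Gap ratios (z−y)/z: (16100−7200)/16100 = 0.5528; (16100−10400)/16100 = 0.3540.
Squared: 0.3056; 0.1253.
Sum = 0.430925; P₂ = 0.430925 / 10 = 0.0431.

0.0431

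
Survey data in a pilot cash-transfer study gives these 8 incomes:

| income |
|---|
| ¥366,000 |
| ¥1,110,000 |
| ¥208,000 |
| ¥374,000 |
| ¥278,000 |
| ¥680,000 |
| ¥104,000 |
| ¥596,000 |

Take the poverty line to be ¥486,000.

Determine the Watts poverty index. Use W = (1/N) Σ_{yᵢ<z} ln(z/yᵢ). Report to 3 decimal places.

Poor units: ¥104,000, ¥208,000, ¥278,000, ¥366,000, ¥374,000 (q = 5 of N = 8).
Log shortfalls: ln(486000/104000) = 1.5418; ln(486000/208000) = 0.8487; ln(486000/278000) = 0.5586; ln(486000/366000) = 0.2836; ln(486000/374000) = 0.2620.
W = 3.494604 / 8 = 0.437.

0.437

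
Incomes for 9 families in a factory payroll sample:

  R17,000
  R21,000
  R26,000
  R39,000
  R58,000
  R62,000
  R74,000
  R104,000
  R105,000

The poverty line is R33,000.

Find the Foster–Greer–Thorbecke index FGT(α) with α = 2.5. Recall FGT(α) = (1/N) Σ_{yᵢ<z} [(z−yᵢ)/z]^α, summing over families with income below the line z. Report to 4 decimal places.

Below the line: R17,000, R21,000, R26,000 (q = 3 of N = 9).
Shortfall ratios: (33000−17000)/33000 = 0.4848; (33000−21000)/33000 = 0.3636; (33000−26000)/33000 = 0.2121.
Raised to α = 2.5: 0.16369; 0.07974; 0.02072.
Sum = 0.264149; FGT(2.5) = 0.264149 / 9 = 0.0293.

0.0293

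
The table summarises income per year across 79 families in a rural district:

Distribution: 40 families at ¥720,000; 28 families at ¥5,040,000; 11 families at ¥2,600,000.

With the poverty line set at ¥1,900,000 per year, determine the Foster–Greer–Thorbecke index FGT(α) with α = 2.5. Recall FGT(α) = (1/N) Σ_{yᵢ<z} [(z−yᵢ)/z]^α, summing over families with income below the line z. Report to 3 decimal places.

0.154

Incomes under z: 40×¥720,000 (q = 40 of N = 79).
Normalized shortfalls: (1900000−720000)/1900000 = 0.6211 (×40).
Raised to α = 2.5: 0.30396 (×40).
Sum = 12.158528; FGT(2.5) = 12.158528 / 79 = 0.154.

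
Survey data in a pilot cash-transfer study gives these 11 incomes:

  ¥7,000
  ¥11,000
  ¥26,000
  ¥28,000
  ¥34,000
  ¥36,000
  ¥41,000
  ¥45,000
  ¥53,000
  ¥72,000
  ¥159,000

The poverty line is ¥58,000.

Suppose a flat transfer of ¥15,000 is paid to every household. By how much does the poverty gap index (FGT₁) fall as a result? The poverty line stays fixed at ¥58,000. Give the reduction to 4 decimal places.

0.1928

Before: below the line — ¥7,000, ¥11,000, ¥26,000, ¥28,000, ¥34,000, ¥36,000, ¥41,000, ¥45,000, ¥53,000; poverty gap index (FGT₁) = 0.377743.
After the ¥15,000 transfer: below the line — ¥22,000, ¥26,000, ¥41,000, ¥43,000, ¥49,000, ¥51,000, ¥56,000; poverty gap index (FGT₁) = 0.184953.
Reduction = 0.377743 − 0.184953 = 0.1928.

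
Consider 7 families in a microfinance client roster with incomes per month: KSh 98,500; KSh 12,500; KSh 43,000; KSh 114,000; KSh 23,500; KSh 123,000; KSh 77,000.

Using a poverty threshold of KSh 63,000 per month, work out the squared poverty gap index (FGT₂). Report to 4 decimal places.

Poor units: KSh 12,500, KSh 23,500, KSh 43,000 (q = 3 of N = 7).
Shortfall ratios: (63000−12500)/63000 = 0.8016; (63000−23500)/63000 = 0.6270; (63000−43000)/63000 = 0.3175.
Squared: 0.6425; 0.3931; 0.1008.
Sum = 1.136432; P₂ = 1.136432 / 7 = 0.1623.

0.1623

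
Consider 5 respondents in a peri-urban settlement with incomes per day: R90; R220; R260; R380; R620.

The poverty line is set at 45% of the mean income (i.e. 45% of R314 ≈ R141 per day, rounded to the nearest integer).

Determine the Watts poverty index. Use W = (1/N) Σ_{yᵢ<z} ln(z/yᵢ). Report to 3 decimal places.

0.090

Poor units: R90 (q = 1 of N = 5).
ln(z/y) terms: ln(141/90) = 0.4490.
W = 0.448950 / 5 = 0.090.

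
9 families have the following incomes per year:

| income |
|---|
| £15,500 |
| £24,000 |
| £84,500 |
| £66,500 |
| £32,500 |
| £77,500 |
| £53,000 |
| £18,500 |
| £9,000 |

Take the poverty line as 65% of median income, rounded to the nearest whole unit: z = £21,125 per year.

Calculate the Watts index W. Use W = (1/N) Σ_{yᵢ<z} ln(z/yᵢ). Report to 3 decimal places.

Poor units: £9,000, £15,500, £18,500 (q = 3 of N = 9).
Log gaps: ln(21125/9000) = 0.8532; ln(21125/15500) = 0.3096; ln(21125/18500) = 0.1327.
W = 1.295536 / 9 = 0.144.

0.144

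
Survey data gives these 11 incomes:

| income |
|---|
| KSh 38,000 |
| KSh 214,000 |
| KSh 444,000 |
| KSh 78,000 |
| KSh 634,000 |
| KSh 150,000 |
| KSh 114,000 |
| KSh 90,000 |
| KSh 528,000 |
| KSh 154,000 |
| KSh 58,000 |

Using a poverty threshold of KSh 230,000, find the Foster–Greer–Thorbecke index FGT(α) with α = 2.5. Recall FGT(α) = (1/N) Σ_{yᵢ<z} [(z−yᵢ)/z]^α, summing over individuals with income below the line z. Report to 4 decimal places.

Incomes under z: KSh 38,000, KSh 58,000, KSh 78,000, KSh 90,000, KSh 114,000, KSh 150,000, KSh 154,000, KSh 214,000 (q = 8 of N = 11).
Shortfall ratios: (230000−38000)/230000 = 0.8348; (230000−58000)/230000 = 0.7478; (230000−78000)/230000 = 0.6609; (230000−90000)/230000 = 0.6087; (230000−114000)/230000 = 0.5043; (230000−150000)/230000 = 0.3478; (230000−154000)/230000 = 0.3304; (230000−214000)/230000 = 0.0696.
Raised to α = 2.5: 0.63670; 0.48362; 0.35505; 0.28907; 0.18064; 0.07135; 0.06276; 0.00128.
Sum = 2.080471; FGT(2.5) = 2.080471 / 11 = 0.1891.

0.1891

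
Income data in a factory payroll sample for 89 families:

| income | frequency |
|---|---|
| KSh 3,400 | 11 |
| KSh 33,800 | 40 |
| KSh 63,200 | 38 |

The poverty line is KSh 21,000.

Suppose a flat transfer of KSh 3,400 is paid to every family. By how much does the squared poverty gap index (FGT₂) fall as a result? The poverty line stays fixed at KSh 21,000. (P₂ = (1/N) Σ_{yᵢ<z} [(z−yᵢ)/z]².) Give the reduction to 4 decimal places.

0.0303

Before: below the line — 11×KSh 3,400; squared poverty gap index (FGT₂) = 0.086814.
After the KSh 3,400 transfer: below the line — 11×KSh 6,800; squared poverty gap index (FGT₂) = 0.056512.
Reduction = 0.086814 − 0.056512 = 0.0303.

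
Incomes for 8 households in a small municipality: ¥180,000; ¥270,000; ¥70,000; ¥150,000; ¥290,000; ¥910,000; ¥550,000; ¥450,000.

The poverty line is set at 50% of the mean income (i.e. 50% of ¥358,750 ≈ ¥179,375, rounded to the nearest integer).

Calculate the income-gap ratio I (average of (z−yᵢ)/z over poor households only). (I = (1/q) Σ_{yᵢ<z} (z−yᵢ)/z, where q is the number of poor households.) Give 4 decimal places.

0.3868

Poor units: ¥70,000, ¥150,000 (q = 2 of N = 8).
Relative gaps: 0.6098, 0.1638; sum = 0.773519.
The income-gap ratio divides by q (the poor only): 0.773519 / 2 = 0.3868.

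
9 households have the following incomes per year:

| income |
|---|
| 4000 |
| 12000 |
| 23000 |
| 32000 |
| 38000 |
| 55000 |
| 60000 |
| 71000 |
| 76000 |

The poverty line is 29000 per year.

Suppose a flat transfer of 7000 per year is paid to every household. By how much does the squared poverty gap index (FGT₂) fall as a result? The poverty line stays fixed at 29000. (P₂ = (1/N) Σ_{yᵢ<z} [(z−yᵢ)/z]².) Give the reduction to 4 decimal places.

Before: below the line — 4000, 12000, 23000; squared poverty gap index (FGT₂) = 0.125512.
After the 7000 transfer: below the line — 11000, 19000; squared poverty gap index (FGT₂) = 0.056018.
Reduction = 0.125512 − 0.056018 = 0.0695.

0.0695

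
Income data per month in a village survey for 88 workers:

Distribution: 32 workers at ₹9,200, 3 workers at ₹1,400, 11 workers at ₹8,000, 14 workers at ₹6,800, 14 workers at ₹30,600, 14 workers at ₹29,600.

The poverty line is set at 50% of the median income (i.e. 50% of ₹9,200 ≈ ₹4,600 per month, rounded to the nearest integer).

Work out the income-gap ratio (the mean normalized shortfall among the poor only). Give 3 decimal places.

0.696

Below z: 3×₹1,400 (q = 3 of N = 88).
Relative gaps: 0.6957 (×3); sum = 2.086957.
I averages over the q = 3 poor units only: 2.086957 / 3 = 0.696.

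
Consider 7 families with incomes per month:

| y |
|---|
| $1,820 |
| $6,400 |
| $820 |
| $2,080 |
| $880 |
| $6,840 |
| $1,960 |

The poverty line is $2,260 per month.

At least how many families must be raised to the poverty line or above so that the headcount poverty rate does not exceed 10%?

5 of the 7 families are poor, so H = 5/7 = 0.714.
A headcount ratio of at most 10% allows at most ⌊0.10 × 7⌋ = 0 poor families.
So at least 5 − 0 = 5 must be lifted.

5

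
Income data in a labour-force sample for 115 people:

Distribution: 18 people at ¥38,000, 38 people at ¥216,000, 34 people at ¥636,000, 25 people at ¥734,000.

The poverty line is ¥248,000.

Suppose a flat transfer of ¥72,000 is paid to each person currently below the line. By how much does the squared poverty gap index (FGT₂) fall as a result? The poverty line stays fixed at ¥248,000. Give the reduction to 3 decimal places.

Before: below the line — 18×¥38,000, 38×¥216,000; squared poverty gap index (FGT₂) = 0.11773.
After the ¥72,000 transfer: below the line — 18×¥110,000; squared poverty gap index (FGT₂) = 0.04847.
Reduction = 0.11773 − 0.04847 = 0.069.

0.069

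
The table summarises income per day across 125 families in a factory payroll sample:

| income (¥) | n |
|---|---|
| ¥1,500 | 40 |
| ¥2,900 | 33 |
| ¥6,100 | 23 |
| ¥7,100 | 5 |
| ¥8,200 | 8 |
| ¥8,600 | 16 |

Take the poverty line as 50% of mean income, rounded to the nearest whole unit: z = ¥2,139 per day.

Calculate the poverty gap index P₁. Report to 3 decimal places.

Below the line: 40×¥1,500 (q = 40 of N = 125).
Relative gaps: (2139−1500)/2139 = 0.2987 (×40).
Σ = 11.949509. Dividing by the full population N = 125 gives P₁ = 0.096.

0.096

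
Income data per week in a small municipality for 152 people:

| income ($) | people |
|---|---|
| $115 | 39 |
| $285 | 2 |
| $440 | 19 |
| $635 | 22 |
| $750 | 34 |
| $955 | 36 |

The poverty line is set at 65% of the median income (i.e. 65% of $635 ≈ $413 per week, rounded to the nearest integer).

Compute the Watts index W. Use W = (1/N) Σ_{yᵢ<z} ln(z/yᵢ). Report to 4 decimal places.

Below z: 39×$115, 2×$285 (q = 41 of N = 152).
Log shortfalls: ln(413/115) = 1.2785 (×39); ln(413/285) = 0.3710 (×2).
W = 50.604020 / 152 = 0.3329.

0.3329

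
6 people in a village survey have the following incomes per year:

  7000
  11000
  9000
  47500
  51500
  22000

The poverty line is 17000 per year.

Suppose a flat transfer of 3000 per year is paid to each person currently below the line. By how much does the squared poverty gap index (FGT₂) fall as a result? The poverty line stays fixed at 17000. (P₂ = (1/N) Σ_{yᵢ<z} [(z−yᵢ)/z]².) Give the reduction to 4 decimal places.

Before: below the line — 7000, 9000, 11000; squared poverty gap index (FGT₂) = 0.115340.
After the 3000 transfer: below the line — 10000, 12000, 14000; squared poverty gap index (FGT₂) = 0.047866.
Reduction = 0.115340 − 0.047866 = 0.0675.

0.0675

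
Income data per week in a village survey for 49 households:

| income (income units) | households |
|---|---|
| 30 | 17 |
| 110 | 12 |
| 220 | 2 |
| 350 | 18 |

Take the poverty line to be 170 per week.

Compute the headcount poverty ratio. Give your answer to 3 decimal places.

29 of the 49 households have income below 170.
H = 29/49 = 0.592.

0.592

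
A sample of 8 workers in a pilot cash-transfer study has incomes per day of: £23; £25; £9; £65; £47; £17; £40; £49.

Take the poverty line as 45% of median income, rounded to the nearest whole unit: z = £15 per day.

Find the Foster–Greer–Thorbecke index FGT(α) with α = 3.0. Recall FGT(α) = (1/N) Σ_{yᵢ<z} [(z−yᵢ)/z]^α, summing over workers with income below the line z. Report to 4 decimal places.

0.0080

Poor units: £9 (q = 1 of N = 8).
Relative gaps: (15−9)/15 = 0.4000.
Raised to α = 3.0: 0.06400.
Sum = 0.064000; FGT(3.0) = 0.064000 / 8 = 0.0080.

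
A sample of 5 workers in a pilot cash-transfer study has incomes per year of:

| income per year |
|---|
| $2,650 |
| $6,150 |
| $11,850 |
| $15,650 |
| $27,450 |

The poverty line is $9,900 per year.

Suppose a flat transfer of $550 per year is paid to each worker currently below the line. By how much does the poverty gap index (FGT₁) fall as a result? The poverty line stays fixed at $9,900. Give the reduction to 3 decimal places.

Before: below the line — $2,650, $6,150; poverty gap index (FGT₁) = 0.22222.
After the $550 transfer: below the line — $3,200, $6,700; poverty gap index (FGT₁) = 0.20000.
Reduction = 0.22222 − 0.20000 = 0.022.

0.022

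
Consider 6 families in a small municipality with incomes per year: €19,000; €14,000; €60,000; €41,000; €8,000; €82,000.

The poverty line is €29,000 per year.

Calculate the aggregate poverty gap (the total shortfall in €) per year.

€46,000

Incomes under z: €8,000, €14,000, €19,000 (q = 3 of N = 6).
Individual gaps: 29000−8000 = 21000; 29000−14000 = 15000; 29000−19000 = 10000.
Aggregate gap = €46,000.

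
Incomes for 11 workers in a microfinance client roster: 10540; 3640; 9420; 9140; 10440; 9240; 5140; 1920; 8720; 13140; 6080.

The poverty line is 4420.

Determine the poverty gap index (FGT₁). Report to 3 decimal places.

Incomes under z: 1920, 3640 (q = 2 of N = 11).
Shortfall ratios: (4420−1920)/4420 = 0.5656; (4420−3640)/4420 = 0.1765.
Sum of shortfalls = 0.742081; P₁ averages over all N: 0.742081 / 11 = 0.067.

0.067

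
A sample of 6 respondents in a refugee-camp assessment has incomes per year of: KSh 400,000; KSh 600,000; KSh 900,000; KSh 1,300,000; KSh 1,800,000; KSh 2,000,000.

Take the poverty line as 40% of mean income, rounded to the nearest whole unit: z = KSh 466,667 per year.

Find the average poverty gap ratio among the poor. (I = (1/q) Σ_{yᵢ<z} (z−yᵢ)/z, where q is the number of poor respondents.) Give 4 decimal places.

Incomes under z: KSh 400,000 (q = 1 of N = 6).
Relative gaps: 0.1429; sum = 0.142858.
I averages over the q = 1 poor units only: 0.142858 / 1 = 0.1429.

0.1429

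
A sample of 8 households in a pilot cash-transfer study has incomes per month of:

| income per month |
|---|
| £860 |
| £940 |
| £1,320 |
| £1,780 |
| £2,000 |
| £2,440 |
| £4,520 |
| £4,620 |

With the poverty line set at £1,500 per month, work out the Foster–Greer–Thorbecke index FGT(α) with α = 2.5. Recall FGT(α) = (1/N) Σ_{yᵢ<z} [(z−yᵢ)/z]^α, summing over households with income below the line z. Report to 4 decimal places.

0.0261

Below z: £860, £940, £1,320 (q = 3 of N = 8).
Shortfall ratios: (1500−860)/1500 = 0.4267; (1500−940)/1500 = 0.3733; (1500−1320)/1500 = 0.1200.
Raised to α = 2.5: 0.11891; 0.08516; 0.00499.
Sum = 0.209060; FGT(2.5) = 0.209060 / 8 = 0.0261.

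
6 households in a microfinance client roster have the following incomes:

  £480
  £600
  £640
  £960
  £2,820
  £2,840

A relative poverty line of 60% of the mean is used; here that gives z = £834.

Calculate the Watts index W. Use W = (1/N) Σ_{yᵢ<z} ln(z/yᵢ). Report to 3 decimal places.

Poor units: £480, £600, £640 (q = 3 of N = 6).
Log shortfalls: ln(834/480) = 0.5524; ln(834/600) = 0.3293; ln(834/640) = 0.2648.
W = 1.146516 / 6 = 0.191.

0.191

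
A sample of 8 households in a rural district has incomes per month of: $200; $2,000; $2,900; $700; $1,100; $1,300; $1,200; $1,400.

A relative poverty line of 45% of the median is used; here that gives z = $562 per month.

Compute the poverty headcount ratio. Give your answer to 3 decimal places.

0.125

1 of the 8 households have income below $562.
H = 1/8 = 0.125.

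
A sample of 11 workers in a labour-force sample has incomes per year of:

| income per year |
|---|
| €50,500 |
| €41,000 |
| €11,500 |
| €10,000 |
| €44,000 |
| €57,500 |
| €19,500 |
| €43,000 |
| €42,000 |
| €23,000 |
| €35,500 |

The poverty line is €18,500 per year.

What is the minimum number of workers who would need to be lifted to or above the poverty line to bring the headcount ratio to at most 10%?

1

Currently q = 2 of N = 11 are below the line (H = 0.182).
A headcount ratio of at most 10% allows at most ⌊0.10 × 11⌋ = 1 poor workers.
So at least 2 − 1 = 1 must be lifted.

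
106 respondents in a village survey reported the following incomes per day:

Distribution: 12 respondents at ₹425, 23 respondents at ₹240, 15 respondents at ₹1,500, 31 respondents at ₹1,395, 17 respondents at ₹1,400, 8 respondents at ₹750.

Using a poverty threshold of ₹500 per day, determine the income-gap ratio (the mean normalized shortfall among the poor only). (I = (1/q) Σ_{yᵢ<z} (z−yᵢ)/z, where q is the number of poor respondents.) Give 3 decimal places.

0.393

Poor units: 23×₹240, 12×₹425 (q = 35 of N = 106).
Relative gaps: 0.5200 (×23), 0.1500 (×12); sum = 13.760000.
The income-gap ratio divides by q (the poor only): 13.760000 / 35 = 0.393.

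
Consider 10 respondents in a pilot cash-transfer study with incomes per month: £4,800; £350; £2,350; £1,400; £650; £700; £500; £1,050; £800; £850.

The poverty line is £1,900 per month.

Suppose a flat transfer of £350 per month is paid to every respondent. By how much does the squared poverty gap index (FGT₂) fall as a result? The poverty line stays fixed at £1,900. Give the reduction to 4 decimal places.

Before: below the line — £350, £500, £650, £700, £800, £850, £1,050, £1,400; squared poverty gap index (FGT₂) = 0.295014.
After the £350 transfer: below the line — £700, £850, £1,000, £1,050, £1,150, £1,200, £1,400, £1,750; squared poverty gap index (FGT₂) = 0.149584.
Reduction = 0.295014 − 0.149584 = 0.1454.

0.1454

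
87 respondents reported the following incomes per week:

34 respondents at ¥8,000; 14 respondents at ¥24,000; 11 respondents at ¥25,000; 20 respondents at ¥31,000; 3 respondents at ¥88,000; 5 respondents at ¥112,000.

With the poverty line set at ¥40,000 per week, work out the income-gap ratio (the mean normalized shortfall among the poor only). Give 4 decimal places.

0.5244

Poor units: 34×¥8,000, 14×¥24,000, 11×¥25,000, 20×¥31,000 (q = 79 of N = 87).
Shortfall ratios (z−y)/z: 0.8000 (×34), 0.4000 (×14), 0.3750 (×11), 0.2250 (×20); sum = 41.425000.
I averages over the q = 79 poor units only: 41.425000 / 79 = 0.5244.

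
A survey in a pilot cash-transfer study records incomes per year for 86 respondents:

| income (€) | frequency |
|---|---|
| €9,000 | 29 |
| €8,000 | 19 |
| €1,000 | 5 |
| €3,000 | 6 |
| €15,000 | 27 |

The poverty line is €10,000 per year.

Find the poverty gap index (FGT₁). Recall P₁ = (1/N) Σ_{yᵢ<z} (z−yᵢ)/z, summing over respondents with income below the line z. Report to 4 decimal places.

Incomes under z: 5×€1,000, 6×€3,000, 19×€8,000, 29×€9,000 (q = 59 of N = 86).
Normalized shortfalls: (10000−1000)/10000 = 0.9000 (×5); (10000−3000)/10000 = 0.7000 (×6); (10000−8000)/10000 = 0.2000 (×19); (10000−9000)/10000 = 0.1000 (×29).
Sum of shortfalls = 15.400000; P₁ averages over all N: 15.400000 / 86 = 0.1791.

0.1791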